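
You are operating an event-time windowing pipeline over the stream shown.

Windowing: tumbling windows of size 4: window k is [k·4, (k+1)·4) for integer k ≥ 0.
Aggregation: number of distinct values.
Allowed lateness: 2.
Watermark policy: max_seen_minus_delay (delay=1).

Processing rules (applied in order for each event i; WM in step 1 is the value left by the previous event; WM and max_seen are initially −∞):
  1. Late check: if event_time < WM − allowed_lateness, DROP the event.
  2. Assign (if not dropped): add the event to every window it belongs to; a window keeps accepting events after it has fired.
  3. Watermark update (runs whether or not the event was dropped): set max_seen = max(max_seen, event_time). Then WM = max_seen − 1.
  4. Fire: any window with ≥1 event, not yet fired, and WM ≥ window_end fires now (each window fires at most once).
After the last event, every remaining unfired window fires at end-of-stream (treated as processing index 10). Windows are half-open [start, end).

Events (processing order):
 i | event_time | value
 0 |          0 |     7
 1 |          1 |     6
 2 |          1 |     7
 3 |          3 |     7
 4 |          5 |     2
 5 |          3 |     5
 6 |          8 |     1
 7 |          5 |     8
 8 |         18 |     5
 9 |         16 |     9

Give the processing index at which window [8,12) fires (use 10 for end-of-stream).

i=0 t=0 v=7: → [0,4); WM=-1
i=1 t=1 v=6: → [0,4); WM=0
i=2 t=1 v=7: → [0,4); WM=0
i=3 t=3 v=7: → [0,4); WM=2
i=4 t=5 v=2: → [4,8); WM=4; [0,4) fires=2
i=5 t=3 v=5: → [0,4); WM=4
i=6 t=8 v=1: → [8,12); WM=7
i=7 t=5 v=8: → [4,8); WM=7
i=8 t=18 v=5: → [16,20); WM=17; [4,8) fires=2 [8,12) fires=1
i=9 t=16 v=9: → [16,20); WM=17

8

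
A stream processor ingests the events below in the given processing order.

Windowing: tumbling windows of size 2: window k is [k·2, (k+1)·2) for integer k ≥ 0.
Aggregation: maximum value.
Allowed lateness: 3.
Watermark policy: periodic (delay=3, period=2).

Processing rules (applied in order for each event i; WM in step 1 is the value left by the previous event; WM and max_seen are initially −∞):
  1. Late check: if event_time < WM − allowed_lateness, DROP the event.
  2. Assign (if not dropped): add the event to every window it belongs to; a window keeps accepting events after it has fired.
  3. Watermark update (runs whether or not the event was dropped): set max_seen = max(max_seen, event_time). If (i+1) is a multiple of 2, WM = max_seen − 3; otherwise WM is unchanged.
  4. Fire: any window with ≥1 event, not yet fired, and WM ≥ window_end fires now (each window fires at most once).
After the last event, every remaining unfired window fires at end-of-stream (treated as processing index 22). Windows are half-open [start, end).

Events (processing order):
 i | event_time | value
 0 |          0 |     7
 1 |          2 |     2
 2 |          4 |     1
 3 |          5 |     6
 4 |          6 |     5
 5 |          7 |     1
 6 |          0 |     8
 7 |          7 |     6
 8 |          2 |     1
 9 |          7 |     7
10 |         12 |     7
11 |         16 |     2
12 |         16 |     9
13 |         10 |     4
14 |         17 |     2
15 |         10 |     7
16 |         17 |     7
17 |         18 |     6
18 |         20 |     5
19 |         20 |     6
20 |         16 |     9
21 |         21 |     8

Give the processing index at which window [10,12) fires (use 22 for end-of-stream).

13

i=0 t=0 v=7: → [0,2); WM=−∞
i=1 t=2 v=2: → [2,4); WM=-1
i=2 t=4 v=1: → [4,6); WM=-1
i=3 t=5 v=6: → [4,6); WM=2; [0,2) fires=7
i=4 t=6 v=5: → [6,8); WM=2
i=5 t=7 v=1: → [6,8); WM=4; [2,4) fires=2
i=6 t=0 v=8: DROP (t<4-3); WM=4
i=7 t=7 v=6: → [6,8); WM=4
i=8 t=2 v=1: → [2,4); WM=4
i=9 t=7 v=7: → [6,8); WM=4
i=10 t=12 v=7: → [12,14); WM=4
i=11 t=16 v=2: → [16,18); WM=13; [4,6) fires=6 [6,8) fires=7
i=12 t=16 v=9: → [16,18); WM=13
i=13 t=10 v=4: → [10,12); WM=13; [10,12) fires=4
i=14 t=17 v=2: → [16,18); WM=13
i=15 t=10 v=7: → [10,12); WM=14; [12,14) fires=7
i=16 t=17 v=7: → [16,18); WM=14
i=17 t=18 v=6: → [18,20); WM=15
i=18 t=20 v=5: → [20,22); WM=15
i=19 t=20 v=6: → [20,22); WM=17
i=20 t=16 v=9: → [16,18); WM=17
i=21 t=21 v=8: → [20,22); WM=18; [16,18) fires=9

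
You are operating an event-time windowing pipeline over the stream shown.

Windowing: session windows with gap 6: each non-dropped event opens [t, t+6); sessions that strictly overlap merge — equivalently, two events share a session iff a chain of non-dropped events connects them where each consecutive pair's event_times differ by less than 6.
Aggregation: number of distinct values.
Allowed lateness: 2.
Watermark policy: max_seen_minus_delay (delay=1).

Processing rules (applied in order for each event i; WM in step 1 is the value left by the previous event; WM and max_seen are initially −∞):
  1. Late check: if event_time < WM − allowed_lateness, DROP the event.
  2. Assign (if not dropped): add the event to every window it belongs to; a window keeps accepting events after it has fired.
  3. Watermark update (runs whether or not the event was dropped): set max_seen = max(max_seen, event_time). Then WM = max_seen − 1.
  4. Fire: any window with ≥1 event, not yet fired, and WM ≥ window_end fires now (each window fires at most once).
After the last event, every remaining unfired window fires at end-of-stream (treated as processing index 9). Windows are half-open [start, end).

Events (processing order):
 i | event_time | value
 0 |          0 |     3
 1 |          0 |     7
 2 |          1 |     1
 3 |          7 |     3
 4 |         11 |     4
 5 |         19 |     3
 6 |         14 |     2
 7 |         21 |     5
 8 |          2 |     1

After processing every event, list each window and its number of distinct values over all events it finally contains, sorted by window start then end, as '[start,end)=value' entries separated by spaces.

[0,7)=3 [7,17)=2 [19,27)=2

i=0 t=0 v=3: → [0,6); WM=-1
i=1 t=0 v=7: → [0,6); WM=-1
i=2 t=1 v=1: → [0,7); WM=0
i=3 t=7 v=3: → [7,13); WM=6
i=4 t=11 v=4: → [7,17); WM=10
i=5 t=19 v=3: → [19,25); WM=18
i=6 t=14 v=2: DROP (t<18-2); WM=18
i=7 t=21 v=5: → [19,27); WM=20
i=8 t=2 v=1: DROP (t<20-2); WM=20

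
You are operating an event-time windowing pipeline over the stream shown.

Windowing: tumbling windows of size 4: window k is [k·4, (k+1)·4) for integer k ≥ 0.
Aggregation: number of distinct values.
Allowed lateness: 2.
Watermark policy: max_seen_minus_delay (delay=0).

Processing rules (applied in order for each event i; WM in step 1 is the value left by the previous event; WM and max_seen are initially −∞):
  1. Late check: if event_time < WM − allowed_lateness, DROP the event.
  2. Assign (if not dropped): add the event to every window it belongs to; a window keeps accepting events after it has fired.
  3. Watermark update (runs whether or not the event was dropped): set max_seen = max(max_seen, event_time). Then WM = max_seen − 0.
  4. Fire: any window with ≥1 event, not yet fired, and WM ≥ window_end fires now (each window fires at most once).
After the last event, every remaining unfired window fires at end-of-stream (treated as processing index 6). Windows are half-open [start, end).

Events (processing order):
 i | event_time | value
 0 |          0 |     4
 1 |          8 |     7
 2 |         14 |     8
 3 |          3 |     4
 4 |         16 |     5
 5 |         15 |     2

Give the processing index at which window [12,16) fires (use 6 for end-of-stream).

4

i=0 t=0 v=4: → [0,4); WM=0
i=1 t=8 v=7: → [8,12); WM=8; [0,4) fires=1
i=2 t=14 v=8: → [12,16); WM=14; [8,12) fires=1
i=3 t=3 v=4: DROP (t<14-2); WM=14
i=4 t=16 v=5: → [16,20); WM=16; [12,16) fires=1
i=5 t=15 v=2: → [12,16); WM=16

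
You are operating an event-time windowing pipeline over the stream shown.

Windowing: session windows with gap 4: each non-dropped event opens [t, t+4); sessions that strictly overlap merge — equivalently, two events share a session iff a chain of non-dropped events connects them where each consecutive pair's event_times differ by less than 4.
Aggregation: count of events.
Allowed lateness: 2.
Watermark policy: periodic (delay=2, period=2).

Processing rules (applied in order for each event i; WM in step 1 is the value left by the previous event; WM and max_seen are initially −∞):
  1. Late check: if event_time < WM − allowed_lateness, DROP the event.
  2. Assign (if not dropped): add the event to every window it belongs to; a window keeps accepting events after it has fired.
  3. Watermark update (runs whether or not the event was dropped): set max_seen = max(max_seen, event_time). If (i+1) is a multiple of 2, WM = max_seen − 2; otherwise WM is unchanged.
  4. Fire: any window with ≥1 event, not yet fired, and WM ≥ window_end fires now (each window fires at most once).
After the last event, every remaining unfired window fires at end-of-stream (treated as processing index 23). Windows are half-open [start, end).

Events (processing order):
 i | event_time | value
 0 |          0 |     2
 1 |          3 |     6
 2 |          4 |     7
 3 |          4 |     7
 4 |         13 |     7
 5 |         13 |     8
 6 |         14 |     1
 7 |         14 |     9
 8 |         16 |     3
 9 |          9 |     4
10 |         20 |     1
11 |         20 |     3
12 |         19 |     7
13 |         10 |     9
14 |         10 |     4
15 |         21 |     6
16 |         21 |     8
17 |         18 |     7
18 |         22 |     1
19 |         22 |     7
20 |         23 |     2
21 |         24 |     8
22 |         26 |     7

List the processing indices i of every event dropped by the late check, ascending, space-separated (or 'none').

i=0 t=0 v=2: → [0,4); WM=−∞
i=1 t=3 v=6: → [0,7); WM=1
i=2 t=4 v=7: → [0,8); WM=1
i=3 t=4 v=7: → [0,8); WM=2
i=4 t=13 v=7: → [13,17); WM=2
i=5 t=13 v=8: → [13,17); WM=11
i=6 t=14 v=1: → [13,18); WM=11
i=7 t=14 v=9: → [13,18); WM=12
i=8 t=16 v=3: → [13,20); WM=12
i=9 t=9 v=4: DROP (t<12-2); WM=14
i=10 t=20 v=1: → [20,24); WM=14
i=11 t=20 v=3: → [20,24); WM=18
i=12 t=19 v=7: → [13,24); WM=18
i=13 t=10 v=9: DROP (t<18-2); WM=18
i=14 t=10 v=4: DROP (t<18-2); WM=18
i=15 t=21 v=6: → [13,25); WM=19
i=16 t=21 v=8: → [13,25); WM=19
i=17 t=18 v=7: → [13,25); WM=19
i=18 t=22 v=1: → [13,26); WM=19
i=19 t=22 v=7: → [13,26); WM=20
i=20 t=23 v=2: → [13,27); WM=20
i=21 t=24 v=8: → [13,28); WM=22
i=22 t=26 v=7: → [13,30); WM=22

9 13 14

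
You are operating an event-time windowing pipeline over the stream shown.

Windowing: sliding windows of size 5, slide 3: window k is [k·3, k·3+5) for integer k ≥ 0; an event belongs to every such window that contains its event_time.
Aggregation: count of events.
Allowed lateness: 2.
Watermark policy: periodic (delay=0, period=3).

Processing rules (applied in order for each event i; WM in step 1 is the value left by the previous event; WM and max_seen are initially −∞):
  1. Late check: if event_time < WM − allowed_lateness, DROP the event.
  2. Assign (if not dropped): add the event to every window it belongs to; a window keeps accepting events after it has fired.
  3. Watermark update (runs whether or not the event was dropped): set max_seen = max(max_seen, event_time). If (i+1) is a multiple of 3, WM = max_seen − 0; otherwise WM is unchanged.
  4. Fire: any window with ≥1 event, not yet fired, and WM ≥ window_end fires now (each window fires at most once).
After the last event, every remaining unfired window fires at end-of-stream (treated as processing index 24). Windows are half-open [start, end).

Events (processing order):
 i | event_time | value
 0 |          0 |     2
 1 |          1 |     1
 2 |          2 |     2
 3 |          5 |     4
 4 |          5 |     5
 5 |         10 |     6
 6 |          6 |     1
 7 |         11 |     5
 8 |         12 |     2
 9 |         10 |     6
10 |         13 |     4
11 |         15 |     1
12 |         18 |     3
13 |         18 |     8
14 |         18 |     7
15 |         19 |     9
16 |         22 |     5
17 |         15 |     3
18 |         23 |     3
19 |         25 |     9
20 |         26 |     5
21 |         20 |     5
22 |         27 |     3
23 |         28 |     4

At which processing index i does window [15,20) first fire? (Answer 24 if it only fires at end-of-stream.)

i=0 t=0 v=2: → [0,5); WM=−∞
i=1 t=1 v=1: → [0,5); WM=−∞
i=2 t=2 v=2: → [0,5); WM=2
i=3 t=5 v=4: → [3,8); WM=2
i=4 t=5 v=5: → [3,8); WM=2
i=5 t=10 v=6: → [9,14),[6,11); WM=10; [0,5) fires=3 [3,8) fires=2
i=6 t=6 v=1: DROP (t<10-2); WM=10
i=7 t=11 v=5: → [9,14); WM=10
i=8 t=12 v=2: → [12,17),[9,14); WM=12; [6,11) fires=1
i=9 t=10 v=6: → [9,14),[6,11); WM=12
i=10 t=13 v=4: → [12,17),[9,14); WM=12
i=11 t=15 v=1: → [15,20),[12,17); WM=15; [9,14) fires=5
i=12 t=18 v=3: → [18,23),[15,20); WM=15
i=13 t=18 v=8: → [18,23),[15,20); WM=15
i=14 t=18 v=7: → [18,23),[15,20); WM=18; [12,17) fires=3
i=15 t=19 v=9: → [18,23),[15,20); WM=18
i=16 t=22 v=5: → [21,26),[18,23); WM=18
i=17 t=15 v=3: DROP (t<18-2); WM=22; [15,20) fires=5
i=18 t=23 v=3: → [21,26); WM=22
i=19 t=25 v=9: → [24,29),[21,26); WM=22
i=20 t=26 v=5: → [24,29); WM=26; [18,23) fires=5 [21,26) fires=3
i=21 t=20 v=5: DROP (t<26-2); WM=26
i=22 t=27 v=3: → [27,32),[24,29); WM=26
i=23 t=28 v=4: → [27,32),[24,29); WM=28

17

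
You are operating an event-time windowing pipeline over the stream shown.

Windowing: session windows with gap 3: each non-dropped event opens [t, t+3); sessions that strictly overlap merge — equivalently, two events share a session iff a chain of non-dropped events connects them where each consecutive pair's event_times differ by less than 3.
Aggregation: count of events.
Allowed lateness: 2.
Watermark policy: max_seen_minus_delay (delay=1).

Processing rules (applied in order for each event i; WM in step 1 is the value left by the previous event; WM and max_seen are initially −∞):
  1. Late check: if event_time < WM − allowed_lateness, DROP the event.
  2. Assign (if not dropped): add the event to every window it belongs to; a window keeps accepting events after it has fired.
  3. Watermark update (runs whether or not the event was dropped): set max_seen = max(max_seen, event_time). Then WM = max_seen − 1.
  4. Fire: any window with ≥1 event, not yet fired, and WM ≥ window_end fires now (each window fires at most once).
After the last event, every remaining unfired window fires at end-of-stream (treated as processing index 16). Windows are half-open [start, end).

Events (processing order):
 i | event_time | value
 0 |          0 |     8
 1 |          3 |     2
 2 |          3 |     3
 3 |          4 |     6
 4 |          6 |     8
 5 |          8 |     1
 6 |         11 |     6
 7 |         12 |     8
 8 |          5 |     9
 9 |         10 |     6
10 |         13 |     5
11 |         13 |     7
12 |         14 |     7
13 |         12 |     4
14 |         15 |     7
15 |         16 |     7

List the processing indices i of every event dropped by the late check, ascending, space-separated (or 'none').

i=0 t=0 v=8: → [0,3); WM=-1
i=1 t=3 v=2: → [3,6); WM=2
i=2 t=3 v=3: → [3,6); WM=2
i=3 t=4 v=6: → [3,7); WM=3
i=4 t=6 v=8: → [3,9); WM=5
i=5 t=8 v=1: → [3,11); WM=7
i=6 t=11 v=6: → [11,14); WM=10
i=7 t=12 v=8: → [11,15); WM=11
i=8 t=5 v=9: DROP (t<11-2); WM=11
i=9 t=10 v=6: → [3,15); WM=11
i=10 t=13 v=5: → [3,16); WM=12
i=11 t=13 v=7: → [3,16); WM=12
i=12 t=14 v=7: → [3,17); WM=13
i=13 t=12 v=4: → [3,17); WM=13
i=14 t=15 v=7: → [3,18); WM=14
i=15 t=16 v=7: → [3,19); WM=15

8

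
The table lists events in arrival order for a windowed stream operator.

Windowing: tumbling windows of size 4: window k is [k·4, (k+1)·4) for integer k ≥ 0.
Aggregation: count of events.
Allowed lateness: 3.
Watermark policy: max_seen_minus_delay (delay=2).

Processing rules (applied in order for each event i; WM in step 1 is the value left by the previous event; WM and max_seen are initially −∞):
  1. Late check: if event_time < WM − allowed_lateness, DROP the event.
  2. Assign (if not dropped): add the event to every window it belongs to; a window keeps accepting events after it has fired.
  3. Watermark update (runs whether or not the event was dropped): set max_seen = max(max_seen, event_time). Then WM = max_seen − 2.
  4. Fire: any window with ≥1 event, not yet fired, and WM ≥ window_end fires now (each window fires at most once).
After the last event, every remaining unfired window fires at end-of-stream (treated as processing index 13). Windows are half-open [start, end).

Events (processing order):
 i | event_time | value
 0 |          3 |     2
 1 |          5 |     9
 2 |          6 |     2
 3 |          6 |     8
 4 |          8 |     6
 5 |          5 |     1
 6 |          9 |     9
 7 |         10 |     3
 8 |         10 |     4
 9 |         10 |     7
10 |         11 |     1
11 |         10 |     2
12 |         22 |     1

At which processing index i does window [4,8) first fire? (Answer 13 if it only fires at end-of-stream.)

7

i=0 t=3 v=2: → [0,4); WM=1
i=1 t=5 v=9: → [4,8); WM=3
i=2 t=6 v=2: → [4,8); WM=4; [0,4) fires=1
i=3 t=6 v=8: → [4,8); WM=4
i=4 t=8 v=6: → [8,12); WM=6
i=5 t=5 v=1: → [4,8); WM=6
i=6 t=9 v=9: → [8,12); WM=7
i=7 t=10 v=3: → [8,12); WM=8; [4,8) fires=4
i=8 t=10 v=4: → [8,12); WM=8
i=9 t=10 v=7: → [8,12); WM=8
i=10 t=11 v=1: → [8,12); WM=9
i=11 t=10 v=2: → [8,12); WM=9
i=12 t=22 v=1: → [20,24); WM=20; [8,12) fires=7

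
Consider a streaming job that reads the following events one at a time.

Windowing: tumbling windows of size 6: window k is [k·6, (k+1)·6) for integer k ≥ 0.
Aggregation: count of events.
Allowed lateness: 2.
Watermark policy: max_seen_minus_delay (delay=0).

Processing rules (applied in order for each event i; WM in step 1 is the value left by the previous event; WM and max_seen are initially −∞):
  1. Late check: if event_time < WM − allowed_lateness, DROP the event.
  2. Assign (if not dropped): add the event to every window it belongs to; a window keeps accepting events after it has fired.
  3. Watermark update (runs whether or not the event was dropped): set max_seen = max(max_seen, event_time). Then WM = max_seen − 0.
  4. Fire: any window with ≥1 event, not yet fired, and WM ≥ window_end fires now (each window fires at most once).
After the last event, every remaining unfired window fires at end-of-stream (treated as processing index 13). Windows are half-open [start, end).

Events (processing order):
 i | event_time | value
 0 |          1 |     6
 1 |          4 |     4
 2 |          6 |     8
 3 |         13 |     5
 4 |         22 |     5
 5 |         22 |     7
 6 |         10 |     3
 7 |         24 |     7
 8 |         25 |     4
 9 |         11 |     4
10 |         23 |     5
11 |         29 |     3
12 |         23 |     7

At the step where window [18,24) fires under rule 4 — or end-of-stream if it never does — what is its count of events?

2

i=0 t=1 v=6: → [0,6); WM=1
i=1 t=4 v=4: → [0,6); WM=4
i=2 t=6 v=8: → [6,12); WM=6; [0,6) fires=2
i=3 t=13 v=5: → [12,18); WM=13; [6,12) fires=1
i=4 t=22 v=5: → [18,24); WM=22; [12,18) fires=1
i=5 t=22 v=7: → [18,24); WM=22
i=6 t=10 v=3: DROP (t<22-2); WM=22
i=7 t=24 v=7: → [24,30); WM=24; [18,24) fires=2
i=8 t=25 v=4: → [24,30); WM=25
i=9 t=11 v=4: DROP (t<25-2); WM=25
i=10 t=23 v=5: → [18,24); WM=25
i=11 t=29 v=3: → [24,30); WM=29
i=12 t=23 v=7: DROP (t<29-2); WM=29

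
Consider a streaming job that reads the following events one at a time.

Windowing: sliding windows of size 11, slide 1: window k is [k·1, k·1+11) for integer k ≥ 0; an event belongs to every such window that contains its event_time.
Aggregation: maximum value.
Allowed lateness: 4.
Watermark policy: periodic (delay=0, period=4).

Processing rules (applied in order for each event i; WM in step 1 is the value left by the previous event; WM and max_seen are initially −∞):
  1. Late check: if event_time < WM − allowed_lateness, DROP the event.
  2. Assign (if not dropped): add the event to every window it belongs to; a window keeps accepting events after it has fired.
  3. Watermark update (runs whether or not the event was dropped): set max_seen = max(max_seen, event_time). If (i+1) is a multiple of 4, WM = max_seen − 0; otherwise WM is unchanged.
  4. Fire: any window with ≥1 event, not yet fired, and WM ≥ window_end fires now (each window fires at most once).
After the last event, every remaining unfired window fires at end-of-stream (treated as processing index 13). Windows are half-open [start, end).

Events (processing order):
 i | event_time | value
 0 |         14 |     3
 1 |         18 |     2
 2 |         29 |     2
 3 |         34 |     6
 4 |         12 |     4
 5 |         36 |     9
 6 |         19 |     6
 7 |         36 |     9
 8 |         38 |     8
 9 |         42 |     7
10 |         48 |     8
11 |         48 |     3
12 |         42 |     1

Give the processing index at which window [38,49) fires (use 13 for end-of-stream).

i=0 t=14 v=3: → [14,25),[13,24),[12,23),[11,22),[10,21),[9,20),[8,19),[7,18),[6,17),[5,16),[4,15); WM=−∞
i=1 t=18 v=2: → [18,29),[17,28),[16,27),[15,26),[14,25),[13,24),[12,23),[11,22),[10,21),[9,20),[8,19); WM=−∞
i=2 t=29 v=2: → [29,40),[28,39),[27,38),[26,37),[25,36),[24,35),[23,34),[22,33),[21,32),[20,31),[19,30); WM=−∞
i=3 t=34 v=6: → [34,45),[33,44),[32,43),[31,42),[30,41),[29,40),[28,39),[27,38),[26,37),[25,36),[24,35); WM=34; [4,15) fires=3 [5,16) fires=3 [6,17) fires=3 [7,18) fires=3 [8,19) fires=3 [9,20) fires=3 [10,21) fires=3 [11,22) fires=3 [12,23) fires=3 [13,24) fires=3 [14,25) fires=3 [15,26) fires=2 [16,27) fires=2 [17,28) fires=2 [18,29) fires=2 [19,30) fires=2 [20,31) fires=2 [21,32) fires=2 [22,33) fires=2 [23,34) fires=2
i=4 t=12 v=4: DROP (t<34-4); WM=34
i=5 t=36 v=9: → [36,47),[35,46),[34,45),[33,44),[32,43),[31,42),[30,41),[29,40),[28,39),[27,38),[26,37); WM=34
i=6 t=19 v=6: DROP (t<34-4); WM=34
i=7 t=36 v=9: → [36,47),[35,46),[34,45),[33,44),[32,43),[31,42),[30,41),[29,40),[28,39),[27,38),[26,37); WM=36; [24,35) fires=6 [25,36) fires=6
i=8 t=38 v=8: → [38,49),[37,48),[36,47),[35,46),[34,45),[33,44),[32,43),[31,42),[30,41),[29,40),[28,39); WM=36
i=9 t=42 v=7: → [42,53),[41,52),[40,51),[39,50),[38,49),[37,48),[36,47),[35,46),[34,45),[33,44),[32,43); WM=36
i=10 t=48 v=8: → [48,59),[47,58),[46,57),[45,56),[44,55),[43,54),[42,53),[41,52),[40,51),[39,50),[38,49); WM=36
i=11 t=48 v=3: → [48,59),[47,58),[46,57),[45,56),[44,55),[43,54),[42,53),[41,52),[40,51),[39,50),[38,49); WM=48; [26,37) fires=9 [27,38) fires=9 [28,39) fires=9 [29,40) fires=9 [30,41) fires=9 [31,42) fires=9 [32,43) fires=9 [33,44) fires=9 [34,45) fires=9 [35,46) fires=9 [36,47) fires=9 [37,48) fires=8
i=12 t=42 v=1: DROP (t<48-4); WM=48

13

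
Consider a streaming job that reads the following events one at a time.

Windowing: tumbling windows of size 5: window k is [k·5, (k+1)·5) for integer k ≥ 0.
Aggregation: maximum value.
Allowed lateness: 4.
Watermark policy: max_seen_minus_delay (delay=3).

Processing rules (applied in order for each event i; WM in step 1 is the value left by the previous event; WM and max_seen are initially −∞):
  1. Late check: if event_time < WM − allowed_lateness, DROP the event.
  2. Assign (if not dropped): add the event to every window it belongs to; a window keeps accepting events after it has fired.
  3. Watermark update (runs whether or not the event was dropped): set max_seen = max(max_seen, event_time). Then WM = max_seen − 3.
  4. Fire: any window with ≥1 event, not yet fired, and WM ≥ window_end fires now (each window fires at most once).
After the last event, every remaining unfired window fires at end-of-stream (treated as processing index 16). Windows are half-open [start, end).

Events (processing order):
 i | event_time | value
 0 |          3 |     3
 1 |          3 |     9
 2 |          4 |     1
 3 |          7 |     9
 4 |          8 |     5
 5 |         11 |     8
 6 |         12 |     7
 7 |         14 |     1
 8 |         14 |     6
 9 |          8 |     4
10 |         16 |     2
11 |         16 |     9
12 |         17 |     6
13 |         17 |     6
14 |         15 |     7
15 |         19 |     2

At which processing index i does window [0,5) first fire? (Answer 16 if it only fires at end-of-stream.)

4

i=0 t=3 v=3: → [0,5); WM=0
i=1 t=3 v=9: → [0,5); WM=0
i=2 t=4 v=1: → [0,5); WM=1
i=3 t=7 v=9: → [5,10); WM=4
i=4 t=8 v=5: → [5,10); WM=5; [0,5) fires=9
i=5 t=11 v=8: → [10,15); WM=8
i=6 t=12 v=7: → [10,15); WM=9
i=7 t=14 v=1: → [10,15); WM=11; [5,10) fires=9
i=8 t=14 v=6: → [10,15); WM=11
i=9 t=8 v=4: → [5,10); WM=11
i=10 t=16 v=2: → [15,20); WM=13
i=11 t=16 v=9: → [15,20); WM=13
i=12 t=17 v=6: → [15,20); WM=14
i=13 t=17 v=6: → [15,20); WM=14
i=14 t=15 v=7: → [15,20); WM=14
i=15 t=19 v=2: → [15,20); WM=16; [10,15) fires=8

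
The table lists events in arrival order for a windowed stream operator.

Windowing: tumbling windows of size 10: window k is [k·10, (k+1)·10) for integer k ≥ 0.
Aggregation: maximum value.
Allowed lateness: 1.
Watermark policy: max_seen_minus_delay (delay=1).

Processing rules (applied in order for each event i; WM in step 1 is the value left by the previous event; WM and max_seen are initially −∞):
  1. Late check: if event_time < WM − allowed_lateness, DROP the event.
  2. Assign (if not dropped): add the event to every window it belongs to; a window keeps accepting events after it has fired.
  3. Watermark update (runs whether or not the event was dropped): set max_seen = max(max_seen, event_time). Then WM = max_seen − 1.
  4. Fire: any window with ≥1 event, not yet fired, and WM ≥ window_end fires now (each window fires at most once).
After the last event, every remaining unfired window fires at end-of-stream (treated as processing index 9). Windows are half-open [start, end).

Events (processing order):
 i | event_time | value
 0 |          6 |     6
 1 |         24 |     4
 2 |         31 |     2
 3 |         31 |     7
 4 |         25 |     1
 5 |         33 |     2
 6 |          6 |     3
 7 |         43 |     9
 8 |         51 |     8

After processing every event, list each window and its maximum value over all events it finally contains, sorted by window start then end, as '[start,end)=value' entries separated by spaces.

[0,10)=6 [20,30)=4 [30,40)=7 [40,50)=9 [50,60)=8

i=0 t=6 v=6: → [0,10); WM=5
i=1 t=24 v=4: → [20,30); WM=23; [0,10) fires=6
i=2 t=31 v=2: → [30,40); WM=30; [20,30) fires=4
i=3 t=31 v=7: → [30,40); WM=30
i=4 t=25 v=1: DROP (t<30-1); WM=30
i=5 t=33 v=2: → [30,40); WM=32
i=6 t=6 v=3: DROP (t<32-1); WM=32
i=7 t=43 v=9: → [40,50); WM=42; [30,40) fires=7
i=8 t=51 v=8: → [50,60); WM=50; [40,50) fires=9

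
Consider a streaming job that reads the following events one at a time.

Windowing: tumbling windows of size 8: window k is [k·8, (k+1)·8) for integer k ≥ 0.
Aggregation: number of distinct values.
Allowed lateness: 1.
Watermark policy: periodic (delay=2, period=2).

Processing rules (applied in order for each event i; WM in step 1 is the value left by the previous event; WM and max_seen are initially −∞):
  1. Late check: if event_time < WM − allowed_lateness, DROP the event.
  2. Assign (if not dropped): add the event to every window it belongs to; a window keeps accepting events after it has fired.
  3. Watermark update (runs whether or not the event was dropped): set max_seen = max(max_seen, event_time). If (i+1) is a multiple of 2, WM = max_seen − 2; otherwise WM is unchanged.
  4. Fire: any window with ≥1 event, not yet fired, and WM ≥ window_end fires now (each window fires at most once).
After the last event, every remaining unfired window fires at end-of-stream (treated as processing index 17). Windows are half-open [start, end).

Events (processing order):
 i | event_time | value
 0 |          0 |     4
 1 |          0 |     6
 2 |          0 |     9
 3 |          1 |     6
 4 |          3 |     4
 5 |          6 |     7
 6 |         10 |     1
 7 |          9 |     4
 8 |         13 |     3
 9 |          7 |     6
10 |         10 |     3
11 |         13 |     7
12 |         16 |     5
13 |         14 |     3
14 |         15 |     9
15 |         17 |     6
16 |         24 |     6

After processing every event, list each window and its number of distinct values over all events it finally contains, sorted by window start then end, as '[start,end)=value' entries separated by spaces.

i=0 t=0 v=4: → [0,8); WM=−∞
i=1 t=0 v=6: → [0,8); WM=-2
i=2 t=0 v=9: → [0,8); WM=-2
i=3 t=1 v=6: → [0,8); WM=-1
i=4 t=3 v=4: → [0,8); WM=-1
i=5 t=6 v=7: → [0,8); WM=4
i=6 t=10 v=1: → [8,16); WM=4
i=7 t=9 v=4: → [8,16); WM=8; [0,8) fires=4
i=8 t=13 v=3: → [8,16); WM=8
i=9 t=7 v=6: → [0,8); WM=11
i=10 t=10 v=3: → [8,16); WM=11
i=11 t=13 v=7: → [8,16); WM=11
i=12 t=16 v=5: → [16,24); WM=11
i=13 t=14 v=3: → [8,16); WM=14
i=14 t=15 v=9: → [8,16); WM=14
i=15 t=17 v=6: → [16,24); WM=15
i=16 t=24 v=6: → [24,32); WM=15

[0,8)=4 [8,16)=5 [16,24)=2 [24,32)=1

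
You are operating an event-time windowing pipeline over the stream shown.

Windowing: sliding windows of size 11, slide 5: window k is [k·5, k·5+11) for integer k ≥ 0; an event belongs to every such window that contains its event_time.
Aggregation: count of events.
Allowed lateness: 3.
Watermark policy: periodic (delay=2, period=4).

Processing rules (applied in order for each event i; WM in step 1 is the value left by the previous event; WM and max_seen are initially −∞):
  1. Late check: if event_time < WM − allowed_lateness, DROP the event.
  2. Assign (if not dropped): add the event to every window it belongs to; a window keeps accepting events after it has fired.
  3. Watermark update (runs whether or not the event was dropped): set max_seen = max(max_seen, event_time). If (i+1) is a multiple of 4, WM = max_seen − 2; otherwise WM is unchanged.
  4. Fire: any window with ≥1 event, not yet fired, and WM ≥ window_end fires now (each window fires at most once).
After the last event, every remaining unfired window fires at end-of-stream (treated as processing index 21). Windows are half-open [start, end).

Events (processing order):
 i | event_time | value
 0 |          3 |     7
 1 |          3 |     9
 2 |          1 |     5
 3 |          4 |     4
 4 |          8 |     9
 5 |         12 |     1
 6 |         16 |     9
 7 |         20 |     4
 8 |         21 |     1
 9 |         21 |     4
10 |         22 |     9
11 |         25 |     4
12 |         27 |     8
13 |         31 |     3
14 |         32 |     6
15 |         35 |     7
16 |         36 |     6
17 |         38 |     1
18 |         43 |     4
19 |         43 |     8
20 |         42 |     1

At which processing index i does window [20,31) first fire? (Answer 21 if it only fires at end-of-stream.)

i=0 t=3 v=7: → [0,11); WM=−∞
i=1 t=3 v=9: → [0,11); WM=−∞
i=2 t=1 v=5: → [0,11); WM=−∞
i=3 t=4 v=4: → [0,11); WM=2
i=4 t=8 v=9: → [5,16),[0,11); WM=2
i=5 t=12 v=1: → [10,21),[5,16); WM=2
i=6 t=16 v=9: → [15,26),[10,21); WM=2
i=7 t=20 v=4: → [20,31),[15,26),[10,21); WM=18; [0,11) fires=5 [5,16) fires=2
i=8 t=21 v=1: → [20,31),[15,26); WM=18
i=9 t=21 v=4: → [20,31),[15,26); WM=18
i=10 t=22 v=9: → [20,31),[15,26); WM=18
i=11 t=25 v=4: → [25,36),[20,31),[15,26); WM=23; [10,21) fires=3
i=12 t=27 v=8: → [25,36),[20,31); WM=23
i=13 t=31 v=3: → [30,41),[25,36); WM=23
i=14 t=32 v=6: → [30,41),[25,36); WM=23
i=15 t=35 v=7: → [35,46),[30,41),[25,36); WM=33; [15,26) fires=6 [20,31) fires=6
i=16 t=36 v=6: → [35,46),[30,41); WM=33
i=17 t=38 v=1: → [35,46),[30,41); WM=33
i=18 t=43 v=4: → [40,51),[35,46); WM=33
i=19 t=43 v=8: → [40,51),[35,46); WM=41; [25,36) fires=5 [30,41) fires=5
i=20 t=42 v=1: → [40,51),[35,46); WM=41

15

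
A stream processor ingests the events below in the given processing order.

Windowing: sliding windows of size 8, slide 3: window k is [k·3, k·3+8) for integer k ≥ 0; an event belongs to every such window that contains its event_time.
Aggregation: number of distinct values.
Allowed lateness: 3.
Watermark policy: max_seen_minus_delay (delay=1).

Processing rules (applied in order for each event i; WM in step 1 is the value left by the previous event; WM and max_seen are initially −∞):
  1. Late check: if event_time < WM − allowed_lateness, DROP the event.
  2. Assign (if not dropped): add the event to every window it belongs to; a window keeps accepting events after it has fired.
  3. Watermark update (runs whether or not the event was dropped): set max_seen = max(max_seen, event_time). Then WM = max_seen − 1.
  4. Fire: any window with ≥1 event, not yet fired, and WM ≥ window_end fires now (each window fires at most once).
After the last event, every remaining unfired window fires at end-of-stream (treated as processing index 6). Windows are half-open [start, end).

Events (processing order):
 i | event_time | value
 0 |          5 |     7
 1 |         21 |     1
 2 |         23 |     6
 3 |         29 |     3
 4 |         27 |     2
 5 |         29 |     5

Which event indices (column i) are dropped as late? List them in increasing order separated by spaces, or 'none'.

none

i=0 t=5 v=7: → [3,11),[0,8); WM=4
i=1 t=21 v=1: → [21,29),[18,26),[15,23); WM=20; [0,8) fires=1 [3,11) fires=1
i=2 t=23 v=6: → [21,29),[18,26); WM=22
i=3 t=29 v=3: → [27,35),[24,32); WM=28; [15,23) fires=1 [18,26) fires=2
i=4 t=27 v=2: → [27,35),[24,32),[21,29); WM=28
i=5 t=29 v=5: → [27,35),[24,32); WM=28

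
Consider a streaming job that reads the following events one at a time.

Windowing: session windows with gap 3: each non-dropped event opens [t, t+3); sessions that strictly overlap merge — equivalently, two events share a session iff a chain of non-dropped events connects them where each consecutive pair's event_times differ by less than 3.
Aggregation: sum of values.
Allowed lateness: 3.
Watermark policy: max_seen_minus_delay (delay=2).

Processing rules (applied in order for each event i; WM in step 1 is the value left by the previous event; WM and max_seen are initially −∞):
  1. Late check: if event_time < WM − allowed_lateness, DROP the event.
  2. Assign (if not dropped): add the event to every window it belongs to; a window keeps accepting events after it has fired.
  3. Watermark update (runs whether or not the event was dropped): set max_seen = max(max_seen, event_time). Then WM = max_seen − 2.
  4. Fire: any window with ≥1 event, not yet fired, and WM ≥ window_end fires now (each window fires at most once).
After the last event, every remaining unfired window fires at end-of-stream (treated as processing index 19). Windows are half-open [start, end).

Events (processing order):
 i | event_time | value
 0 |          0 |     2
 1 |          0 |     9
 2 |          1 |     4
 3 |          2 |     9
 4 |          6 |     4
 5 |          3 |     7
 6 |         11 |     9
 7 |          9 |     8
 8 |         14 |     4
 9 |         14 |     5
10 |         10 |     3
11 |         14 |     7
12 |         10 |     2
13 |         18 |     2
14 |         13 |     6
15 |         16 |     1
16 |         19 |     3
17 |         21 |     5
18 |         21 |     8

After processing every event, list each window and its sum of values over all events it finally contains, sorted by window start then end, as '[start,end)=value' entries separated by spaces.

[0,6)=31 [6,9)=4 [9,24)=63

i=0 t=0 v=2: → [0,3); WM=-2
i=1 t=0 v=9: → [0,3); WM=-2
i=2 t=1 v=4: → [0,4); WM=-1
i=3 t=2 v=9: → [0,5); WM=0
i=4 t=6 v=4: → [6,9); WM=4
i=5 t=3 v=7: → [0,6); WM=4
i=6 t=11 v=9: → [11,14); WM=9
i=7 t=9 v=8: → [9,14); WM=9
i=8 t=14 v=4: → [14,17); WM=12
i=9 t=14 v=5: → [14,17); WM=12
i=10 t=10 v=3: → [9,14); WM=12
i=11 t=14 v=7: → [14,17); WM=12
i=12 t=10 v=2: → [9,14); WM=12
i=13 t=18 v=2: → [18,21); WM=16
i=14 t=13 v=6: → [9,17); WM=16
i=15 t=16 v=1: → [9,21); WM=16
i=16 t=19 v=3: → [9,22); WM=17
i=17 t=21 v=5: → [9,24); WM=19
i=18 t=21 v=8: → [9,24); WM=19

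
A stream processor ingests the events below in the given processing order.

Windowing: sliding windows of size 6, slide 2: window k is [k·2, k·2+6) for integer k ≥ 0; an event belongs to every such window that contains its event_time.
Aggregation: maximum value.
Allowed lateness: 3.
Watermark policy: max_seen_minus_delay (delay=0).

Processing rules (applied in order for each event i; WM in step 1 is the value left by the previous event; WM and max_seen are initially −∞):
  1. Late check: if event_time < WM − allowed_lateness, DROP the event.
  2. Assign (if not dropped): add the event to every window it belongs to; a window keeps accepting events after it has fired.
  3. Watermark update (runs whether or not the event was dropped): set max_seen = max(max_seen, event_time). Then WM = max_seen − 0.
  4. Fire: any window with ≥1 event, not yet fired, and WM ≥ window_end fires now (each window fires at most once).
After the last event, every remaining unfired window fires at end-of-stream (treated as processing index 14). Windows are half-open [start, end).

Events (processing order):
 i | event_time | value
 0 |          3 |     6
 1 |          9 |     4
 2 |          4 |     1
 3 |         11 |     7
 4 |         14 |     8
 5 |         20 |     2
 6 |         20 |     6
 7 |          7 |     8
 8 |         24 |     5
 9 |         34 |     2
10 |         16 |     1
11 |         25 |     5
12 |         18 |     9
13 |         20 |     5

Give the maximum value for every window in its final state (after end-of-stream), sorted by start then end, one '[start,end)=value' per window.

[0,6)=6 [2,8)=6 [4,10)=4 [6,12)=7 [8,14)=7 [10,16)=8 [12,18)=8 [14,20)=8 [16,22)=6 [18,24)=6 [20,26)=6 [22,28)=5 [24,30)=5 [30,36)=2 [32,38)=2 [34,40)=2

i=0 t=3 v=6: → [2,8),[0,6); WM=3
i=1 t=9 v=4: → [8,14),[6,12),[4,10); WM=9; [0,6) fires=6 [2,8) fires=6
i=2 t=4 v=1: DROP (t<9-3); WM=9
i=3 t=11 v=7: → [10,16),[8,14),[6,12); WM=11; [4,10) fires=4
i=4 t=14 v=8: → [14,20),[12,18),[10,16); WM=14; [6,12) fires=7 [8,14) fires=7
i=5 t=20 v=2: → [20,26),[18,24),[16,22); WM=20; [10,16) fires=8 [12,18) fires=8 [14,20) fires=8
i=6 t=20 v=6: → [20,26),[18,24),[16,22); WM=20
i=7 t=7 v=8: DROP (t<20-3); WM=20
i=8 t=24 v=5: → [24,30),[22,28),[20,26); WM=24; [16,22) fires=6 [18,24) fires=6
i=9 t=34 v=2: → [34,40),[32,38),[30,36); WM=34; [20,26) fires=6 [22,28) fires=5 [24,30) fires=5
i=10 t=16 v=1: DROP (t<34-3); WM=34
i=11 t=25 v=5: DROP (t<34-3); WM=34
i=12 t=18 v=9: DROP (t<34-3); WM=34
i=13 t=20 v=5: DROP (t<34-3); WM=34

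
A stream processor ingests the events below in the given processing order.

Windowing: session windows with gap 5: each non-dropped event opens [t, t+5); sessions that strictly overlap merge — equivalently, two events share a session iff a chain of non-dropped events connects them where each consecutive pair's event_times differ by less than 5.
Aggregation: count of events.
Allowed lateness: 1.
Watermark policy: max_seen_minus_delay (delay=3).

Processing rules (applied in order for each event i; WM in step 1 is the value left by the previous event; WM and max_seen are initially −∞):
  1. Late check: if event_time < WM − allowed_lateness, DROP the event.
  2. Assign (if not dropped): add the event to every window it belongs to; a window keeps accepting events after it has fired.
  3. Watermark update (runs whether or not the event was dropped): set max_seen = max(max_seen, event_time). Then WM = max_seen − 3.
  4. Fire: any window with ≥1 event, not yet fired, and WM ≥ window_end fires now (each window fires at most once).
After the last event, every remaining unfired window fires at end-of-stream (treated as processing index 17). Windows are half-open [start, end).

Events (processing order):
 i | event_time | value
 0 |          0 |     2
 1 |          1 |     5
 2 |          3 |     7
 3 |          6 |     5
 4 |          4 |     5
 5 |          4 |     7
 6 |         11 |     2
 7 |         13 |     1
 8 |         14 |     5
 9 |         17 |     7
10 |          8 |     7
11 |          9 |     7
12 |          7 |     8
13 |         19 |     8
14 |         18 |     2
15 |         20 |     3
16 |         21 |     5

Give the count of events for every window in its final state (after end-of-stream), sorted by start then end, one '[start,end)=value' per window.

[0,11)=6 [11,26)=8

i=0 t=0 v=2: → [0,5); WM=-3
i=1 t=1 v=5: → [0,6); WM=-2
i=2 t=3 v=7: → [0,8); WM=0
i=3 t=6 v=5: → [0,11); WM=3
i=4 t=4 v=5: → [0,11); WM=3
i=5 t=4 v=7: → [0,11); WM=3
i=6 t=11 v=2: → [11,16); WM=8
i=7 t=13 v=1: → [11,18); WM=10
i=8 t=14 v=5: → [11,19); WM=11
i=9 t=17 v=7: → [11,22); WM=14
i=10 t=8 v=7: DROP (t<14-1); WM=14
i=11 t=9 v=7: DROP (t<14-1); WM=14
i=12 t=7 v=8: DROP (t<14-1); WM=14
i=13 t=19 v=8: → [11,24); WM=16
i=14 t=18 v=2: → [11,24); WM=16
i=15 t=20 v=3: → [11,25); WM=17
i=16 t=21 v=5: → [11,26); WM=18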